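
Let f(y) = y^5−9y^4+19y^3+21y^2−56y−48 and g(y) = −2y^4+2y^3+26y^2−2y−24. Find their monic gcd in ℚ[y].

Euclidean algorithm in ℚ[y]:
  y^5−9y^4+19y^3+21y^2−56y−48 = (−(1/2)y+4)(−2y^4+2y^3+26y^2−2y−24) + (24y^3−84y^2−60y+48)
  −2y^4+2y^3+26y^2−2y−24 = (−(1/12)y−5/24)(24y^3−84y^2−60y+48) + ((7/2)y^2−(21/2)y−14)
  24y^3−84y^2−60y+48 = ((48/7)y−24/7)((7/2)y^2−(21/2)y−14) + (0)
Last nonzero remainder: (7/2)y^2−(21/2)y−14. Dividing through by 7/2 gives the monic gcd y^2−3y−4.

y^2−3y−4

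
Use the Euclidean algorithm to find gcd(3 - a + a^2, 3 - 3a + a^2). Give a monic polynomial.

Repeated division with remainder:
  a^2 - a + 3 = (a^2 - 3a + 3) + (2a)
  a^2 - 3a + 3 = ((1/2)a - 3/2)(2a) + (3)
  2a = ((2/3)a)(3) + (0)
The last nonzero remainder is the constant 3, so the polynomials are coprime and gcd = 1.

1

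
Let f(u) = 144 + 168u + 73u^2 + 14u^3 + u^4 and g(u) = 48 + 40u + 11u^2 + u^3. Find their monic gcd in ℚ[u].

48 + 40u + 11u^2 + u^3

Repeated division with remainder:
  u^4 + 14u^3 + 73u^2 + 168u + 144 = (u + 3)(u^3 + 11u^2 + 40u + 48) + (0)
The last nonzero remainder u^3 + 11u^2 + 40u + 48 is already monic.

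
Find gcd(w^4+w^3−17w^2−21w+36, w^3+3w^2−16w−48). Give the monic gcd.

w^2−w−12

Apply the Euclidean algorithm:
  w^4+w^3−17w^2−21w+36 = (w−2)(w^3+3w^2−16w−48) + (5w^2−5w−60)
  w^3+3w^2−16w−48 = ((1/5)w+4/5)(5w^2−5w−60) + (0)
Last nonzero remainder: 5w^2−5w−60. Dividing through by 5 gives the monic gcd w^2−w−12.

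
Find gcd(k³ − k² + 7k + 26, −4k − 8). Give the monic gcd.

Repeated division with remainder:
  k³ − k² + 7k + 26 = (−(1/4)k² + (3/4)k − 13/4)(−4k − 8) + (0)
Last nonzero remainder: −4k − 8. Dividing through by −4 gives the monic gcd k + 2.

k + 2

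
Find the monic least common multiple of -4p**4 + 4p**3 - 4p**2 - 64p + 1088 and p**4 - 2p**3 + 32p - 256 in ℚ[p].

p**6 - 3p**5 + 19p**4 - 2p**3 - 288p**2 + 800p - 4352

Repeated division with remainder:
  -4p**4 + 4p**3 - 4p**2 - 64p + 1088 = (-4)(p**4 - 2p**3 + 32p - 256) + (-4p**3 - 4p**2 + 64p + 64)
  p**4 - 2p**3 + 32p - 256 = (-(1/4)p + 3/4)(-4p**3 - 4p**2 + 64p + 64) + (19p**2 - 304)
  -4p**3 - 4p**2 + 64p + 64 = (-(4/19)p - 4/19)(19p**2 - 304) + (0)
Last nonzero remainder: 19p**2 - 304. Dividing through by 19 gives the monic gcd p**2 - 16.
Then lcm(f, g) = f·g / gcd(f, g); expanding and making the result monic gives the answer.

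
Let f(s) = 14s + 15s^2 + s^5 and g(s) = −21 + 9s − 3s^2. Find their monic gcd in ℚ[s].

7 − 3s + s^2

By polynomial division,
  s^5 + 15s^2 + 14s = (−(1/3)s^3 − s^2 − (2/3)s)(−3s^2 + 9s − 21) + (0)
Last nonzero remainder: −3s^2 + 9s − 21. Dividing through by −3 gives the monic gcd s^2 − 3s + 7.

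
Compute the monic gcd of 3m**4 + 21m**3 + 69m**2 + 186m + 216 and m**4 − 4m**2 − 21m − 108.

Apply the Euclidean algorithm:
  3m**4 + 21m**3 + 69m**2 + 186m + 216 = (3)(m**4 − 4m**2 − 21m − 108) + (21m**3 + 81m**2 + 249m + 540)
  m**4 − 4m**2 − 21m − 108 = ((1/21)m − 9/49)(21m**3 + 81m**2 + 249m + 540) + (−(48/49)m**2 − (48/49)m − 432/49)
  21m**3 + 81m**2 + 249m + 540 = (−(343/16)m − 245/4)(−(48/49)m**2 − (48/49)m − 432/49) + (0)
Last nonzero remainder: −(48/49)m**2 − (48/49)m − 432/49. Dividing through by −48/49 gives the monic gcd m**2 + m + 9.

m**2 + m + 9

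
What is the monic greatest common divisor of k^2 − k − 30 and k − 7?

Euclidean algorithm in ℚ[k]:
  k^2 − k − 30 = (k + 6)(k − 7) + (12)
  k − 7 = ((1/12)k − 7/12)(12) + (0)
The last nonzero remainder is the constant 12, so the polynomials are coprime and gcd = 1.

1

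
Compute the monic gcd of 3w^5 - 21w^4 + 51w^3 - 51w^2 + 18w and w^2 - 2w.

w^2 - 2w

Apply the Euclidean algorithm:
  3w^5 - 21w^4 + 51w^3 - 51w^2 + 18w = (3w^3 - 15w^2 + 21w - 9)(w^2 - 2w) + (0)
The last nonzero remainder w^2 - 2w is already monic.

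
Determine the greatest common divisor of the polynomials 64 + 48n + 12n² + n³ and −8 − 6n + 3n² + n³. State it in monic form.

By polynomial division,
  n³ + 12n² + 48n + 64 = (n³ + 3n² − 6n − 8) + (9n² + 54n + 72)
  n³ + 3n² − 6n − 8 = ((1/9)n − 1/3)(9n² + 54n + 72) + (4n + 16)
  9n² + 54n + 72 = ((9/4)n + 9/2)(4n + 16) + (0)
Last nonzero remainder: 4n + 16. Dividing through by 4 gives the monic gcd n + 4.

4 + n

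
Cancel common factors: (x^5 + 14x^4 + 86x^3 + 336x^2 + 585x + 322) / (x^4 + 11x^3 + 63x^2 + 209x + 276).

(x^3 + 10x^2 + 23x + 14)/(x^2 + 7x + 12)

By polynomial division,
  x^5 + 14x^4 + 86x^3 + 336x^2 + 585x + 322 = (x + 3)(x^4 + 11x^3 + 63x^2 + 209x + 276) + (-10x^3 - 62x^2 - 318x - 506)
  x^4 + 11x^3 + 63x^2 + 209x + 276 = (-(1/10)x - 12/25)(-10x^3 - 62x^2 - 318x - 506) + ((36/25)x^2 + (144/25)x + 828/25)
  -10x^3 - 62x^2 - 318x - 506 = (-(125/18)x - 275/18)((36/25)x^2 + (144/25)x + 828/25) + (0)
Last nonzero remainder: (36/25)x^2 + (144/25)x + 828/25. Dividing through by 36/25 gives the monic gcd x^2 + 4x + 23.
Cancel x^2 + 4x + 23 from numerator and denominator to get the reduced form.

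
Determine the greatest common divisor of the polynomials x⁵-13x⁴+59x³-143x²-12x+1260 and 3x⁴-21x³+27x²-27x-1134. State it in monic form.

Repeated division with remainder:
  x⁵-13x⁴+59x³-143x²-12x+1260 = ((1/3)x-2)(3x⁴-21x³+27x²-27x-1134) + (8x³-80x²+312x-1008)
  3x⁴-21x³+27x²-27x-1134 = ((3/8)x+9/8)(8x³-80x²+312x-1008) + (0)
Last nonzero remainder: 8x³-80x²+312x-1008. Dividing through by 8 gives the monic gcd x³-10x²+39x-126.

x³-10x²+39x-126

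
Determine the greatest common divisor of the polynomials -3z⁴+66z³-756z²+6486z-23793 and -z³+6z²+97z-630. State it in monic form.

Repeated division with remainder:
  -3z⁴+66z³-756z²+6486z-23793 = (3z-48)(-z³+6z²+97z-630) + (-759z²+13032z-54033)
  -z³+6z²+97z-630 = ((1/759)z+942/64009)(-759z²+13032z-54033) + (-(1510488/64009)z+10573416/64009)
  -759z²+13032z-54033 = ((16194277/503496)z-164695157/503496)(-(1510488/64009)z+10573416/64009) + (0)
Last nonzero remainder: -(1510488/64009)z+10573416/64009. Dividing through by -1510488/64009 gives the monic gcd z-7.

z-7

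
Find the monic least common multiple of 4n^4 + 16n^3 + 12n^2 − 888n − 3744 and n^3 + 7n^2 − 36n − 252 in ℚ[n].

n^6 + 17n^5 + 97n^4 − 15n^3 − 3696n^2 − 21492n − 39312

Repeated division with remainder:
  4n^4 + 16n^3 + 12n^2 − 888n − 3744 = (4n − 12)(n^3 + 7n^2 − 36n − 252) + (240n^2 − 312n − 6768)
  n^3 + 7n^2 − 36n − 252 = ((1/240)n + 83/2400)(240n^2 − 312n − 6768) + ((299/100)n − 897/50)
  240n^2 − 312n − 6768 = ((24000/299)n + 112800/299)((299/100)n − 897/50) + (0)
Last nonzero remainder: (299/100)n − 897/50. Dividing through by 299/100 gives the monic gcd n − 6.
Then lcm(f, g) = f·g / gcd(f, g); expanding and making the result monic gives the answer.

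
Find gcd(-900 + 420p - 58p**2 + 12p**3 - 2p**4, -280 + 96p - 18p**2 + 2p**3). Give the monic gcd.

Euclidean algorithm in ℚ[p]:
  -2p**4 + 12p**3 - 58p**2 + 420p - 900 = (-p - 3)(2p**3 - 18p**2 + 96p - 280) + (-16p**2 + 428p - 1740)
  2p**3 - 18p**2 + 96p - 280 = (-(1/8)p - 71/32)(-16p**2 + 428p - 1740) + ((6625/8)p - 33125/8)
  -16p**2 + 428p - 1740 = (-(128/6625)p + 2784/6625)((6625/8)p - 33125/8) + (0)
Last nonzero remainder: (6625/8)p - 33125/8. Dividing through by 6625/8 gives the monic gcd p - 5.

-5 + p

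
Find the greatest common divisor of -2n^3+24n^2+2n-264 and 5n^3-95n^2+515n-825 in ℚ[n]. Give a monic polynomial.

n-11

By polynomial division,
  -2n^3+24n^2+2n-264 = (-2/5)(5n^3-95n^2+515n-825) + (-14n^2+208n-594)
  5n^3-95n^2+515n-825 = (-(5/14)n+145/98)(-14n^2+208n-594) + (-(240/49)n+2640/49)
  -14n^2+208n-594 = ((343/120)n-441/40)(-(240/49)n+2640/49) + (0)
Last nonzero remainder: -(240/49)n+2640/49. Dividing through by -240/49 gives the monic gcd n-11.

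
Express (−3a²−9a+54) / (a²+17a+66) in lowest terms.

By polynomial division,
  −3a²−9a+54 = (−3)(a²+17a+66) + (42a+252)
  a²+17a+66 = ((1/42)a+11/42)(42a+252) + (0)
Last nonzero remainder: 42a+252. Dividing through by 42 gives the monic gcd a+6.
Cancel a+6 from numerator and denominator to get the reduced form.

(−3a+9)/(a+11)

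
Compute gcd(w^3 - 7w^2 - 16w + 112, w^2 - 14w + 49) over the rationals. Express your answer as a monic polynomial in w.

w - 7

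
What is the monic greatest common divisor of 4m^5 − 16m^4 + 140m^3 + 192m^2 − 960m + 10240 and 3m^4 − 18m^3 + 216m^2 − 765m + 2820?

Euclidean algorithm in ℚ[m]:
  4m^5 − 16m^4 + 140m^3 + 192m^2 − 960m + 10240 = ((4/3)m + 8/3)(3m^4 − 18m^3 + 216m^2 − 765m + 2820) + (−100m^3 + 636m^2 − 2680m + 2720)
  3m^4 − 18m^3 + 216m^2 − 765m + 2820 = (−(3/100)m − 27/2500)(−100m^3 + 636m^2 − 2680m + 2720) + ((89043/625)m^2 − (89043/125)m + 356172/125)
  −100m^3 + 636m^2 − 2680m + 2720 = (−(62500/89043)m + 85000/89043)((89043/625)m^2 − (89043/125)m + 356172/125) + (0)
Last nonzero remainder: (89043/625)m^2 − (89043/125)m + 356172/125. Dividing through by 89043/625 gives the monic gcd m^2 − 5m + 20.

m^2 − 5m + 20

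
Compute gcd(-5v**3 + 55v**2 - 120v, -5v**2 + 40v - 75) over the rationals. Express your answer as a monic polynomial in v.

v - 3

Euclidean algorithm in ℚ[v]:
  -5v**3 + 55v**2 - 120v = (v - 3)(-5v**2 + 40v - 75) + (75v - 225)
  -5v**2 + 40v - 75 = (-(1/15)v + 1/3)(75v - 225) + (0)
Last nonzero remainder: 75v - 225. Dividing through by 75 gives the monic gcd v - 3.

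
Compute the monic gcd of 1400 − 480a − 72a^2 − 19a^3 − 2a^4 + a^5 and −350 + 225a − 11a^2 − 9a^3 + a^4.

70 − 31a − 4a^2 + a^3

Repeated division with remainder:
  a^5 − 2a^4 − 19a^3 − 72a^2 − 480a + 1400 = (a + 7)(a^4 − 9a^3 − 11a^2 + 225a − 350) + (55a^3 − 220a^2 − 1705a + 3850)
  a^4 − 9a^3 − 11a^2 + 225a − 350 = ((1/55)a − 1/11)(55a^3 − 220a^2 − 1705a + 3850) + (0)
Last nonzero remainder: 55a^3 − 220a^2 − 1705a + 3850. Dividing through by 55 gives the monic gcd a^3 − 4a^2 − 31a + 70.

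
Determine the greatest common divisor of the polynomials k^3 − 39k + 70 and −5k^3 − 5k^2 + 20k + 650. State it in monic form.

k − 5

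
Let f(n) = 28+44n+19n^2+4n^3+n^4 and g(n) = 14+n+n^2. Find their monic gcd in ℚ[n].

14+n+n^2

By polynomial division,
  n^4+4n^3+19n^2+44n+28 = (n^2+3n+2)(n^2+n+14) + (0)
The last nonzero remainder n^2+n+14 is already monic.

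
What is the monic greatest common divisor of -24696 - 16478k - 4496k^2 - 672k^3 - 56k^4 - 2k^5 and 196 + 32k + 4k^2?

Apply the Euclidean algorithm:
  -2k^5 - 56k^4 - 672k^3 - 4496k^2 - 16478k - 24696 = (-(1/2)k^3 - 10k^2 - (127/2)k - 126)(4k^2 + 32k + 196) + (0)
Last nonzero remainder: 4k^2 + 32k + 196. Dividing through by 4 gives the monic gcd k^2 + 8k + 49.

49 + 8k + k^2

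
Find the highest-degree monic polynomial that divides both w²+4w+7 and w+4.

1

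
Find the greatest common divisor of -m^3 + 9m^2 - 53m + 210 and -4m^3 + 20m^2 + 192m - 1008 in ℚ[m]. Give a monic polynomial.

m - 6

Euclidean algorithm in ℚ[m]:
  -m^3 + 9m^2 - 53m + 210 = (1/4)(-4m^3 + 20m^2 + 192m - 1008) + (4m^2 - 101m + 462)
  -4m^3 + 20m^2 + 192m - 1008 = (-m - 81/4)(4m^2 - 101m + 462) + (-(5565/4)m + 16695/2)
  4m^2 - 101m + 462 = (-(16/5565)m + 44/795)(-(5565/4)m + 16695/2) + (0)
Last nonzero remainder: -(5565/4)m + 16695/2. Dividing through by -5565/4 gives the monic gcd m - 6.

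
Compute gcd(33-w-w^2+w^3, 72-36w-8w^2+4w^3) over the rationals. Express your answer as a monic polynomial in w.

3+w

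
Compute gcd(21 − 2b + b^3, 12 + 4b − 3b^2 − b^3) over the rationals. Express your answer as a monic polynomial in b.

By polynomial division,
  b^3 − 2b + 21 = (−1)(−b^3 − 3b^2 + 4b + 12) + (−3b^2 + 2b + 33)
  −b^3 − 3b^2 + 4b + 12 = ((1/3)b + 11/9)(−3b^2 + 2b + 33) + (−(85/9)b − 85/3)
  −3b^2 + 2b + 33 = ((27/85)b − 99/85)(−(85/9)b − 85/3) + (0)
Last nonzero remainder: −(85/9)b − 85/3. Dividing through by −85/9 gives the monic gcd b + 3.

3 + b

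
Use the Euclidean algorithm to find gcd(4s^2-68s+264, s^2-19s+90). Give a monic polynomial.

Euclidean algorithm in ℚ[s]:
  4s^2-68s+264 = (4)(s^2-19s+90) + (8s-96)
  s^2-19s+90 = ((1/8)s-7/8)(8s-96) + (6)
  8s-96 = ((4/3)s-16)(6) + (0)
The last nonzero remainder is the constant 6, so the polynomials are coprime and gcd = 1.

1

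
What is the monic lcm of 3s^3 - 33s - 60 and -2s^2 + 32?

Repeated division with remainder:
  3s^3 - 33s - 60 = (-(3/2)s)(-2s^2 + 32) + (15s - 60)
  -2s^2 + 32 = (-(2/15)s - 8/15)(15s - 60) + (0)
Last nonzero remainder: 15s - 60. Dividing through by 15 gives the monic gcd s - 4.
Then lcm(f, g) = f·g / gcd(f, g); expanding and making the result monic gives the answer.

s^4 + 4s^3 - 11s^2 - 64s - 80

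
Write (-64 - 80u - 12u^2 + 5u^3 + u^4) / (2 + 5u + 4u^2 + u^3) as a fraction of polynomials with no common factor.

By polynomial division,
  u^4 + 5u^3 - 12u^2 - 80u - 64 = (u + 1)(u^3 + 4u^2 + 5u + 2) + (-21u^2 - 87u - 66)
  u^3 + 4u^2 + 5u + 2 = (-(1/21)u + 1/147)(-21u^2 - 87u - 66) + ((120/49)u + 120/49)
  -21u^2 - 87u - 66 = (-(343/40)u - 539/20)((120/49)u + 120/49) + (0)
Last nonzero remainder: (120/49)u + 120/49. Dividing through by 120/49 gives the monic gcd u + 1.
Cancel u + 1 from numerator and denominator to get the reduced form.

(-64 - 16u + 4u^2 + u^3)/(2 + 3u + u^2)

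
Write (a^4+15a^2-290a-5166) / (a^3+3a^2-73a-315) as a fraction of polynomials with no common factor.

(a^2+2a+82)/(a+5)

Apply the Euclidean algorithm:
  a^4+15a^2-290a-5166 = (a-3)(a^3+3a^2-73a-315) + (97a^2-194a-6111)
  a^3+3a^2-73a-315 = ((1/97)a+5/97)(97a^2-194a-6111) + (0)
Last nonzero remainder: 97a^2-194a-6111. Dividing through by 97 gives the monic gcd a^2-2a-63.
Cancel a^2-2a-63 from numerator and denominator to get the reduced form.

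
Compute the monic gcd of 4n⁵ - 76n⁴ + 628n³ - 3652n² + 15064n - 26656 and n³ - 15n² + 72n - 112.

n² - 11n + 28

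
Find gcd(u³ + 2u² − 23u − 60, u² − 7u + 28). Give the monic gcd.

1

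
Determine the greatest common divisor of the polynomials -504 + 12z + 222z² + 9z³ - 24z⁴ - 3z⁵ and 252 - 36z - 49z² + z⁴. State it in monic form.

-6 + z + z²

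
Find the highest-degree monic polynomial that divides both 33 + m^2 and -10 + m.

Euclidean algorithm in ℚ[m]:
  m^2 + 33 = (m + 10)(m - 10) + (133)
  m - 10 = ((1/133)m - 10/133)(133) + (0)
The last nonzero remainder is the constant 133, so the polynomials are coprime and gcd = 1.

1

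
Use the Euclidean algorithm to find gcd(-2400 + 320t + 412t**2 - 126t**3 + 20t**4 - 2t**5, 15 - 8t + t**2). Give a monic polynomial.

Repeated division with remainder:
  -2t**5 + 20t**4 - 126t**3 + 412t**2 + 320t - 2400 = (-2t**3 + 4t**2 - 64t - 160)(t**2 - 8t + 15) + (0)
The last nonzero remainder t**2 - 8t + 15 is already monic.

15 - 8t + t**2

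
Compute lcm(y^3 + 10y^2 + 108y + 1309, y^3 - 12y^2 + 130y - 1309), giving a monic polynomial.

Apply the Euclidean algorithm:
  y^3 + 10y^2 + 108y + 1309 = (y^3 - 12y^2 + 130y - 1309) + (22y^2 - 22y + 2618)
  y^3 - 12y^2 + 130y - 1309 = ((1/22)y - 1/2)(22y^2 - 22y + 2618) + (0)
Last nonzero remainder: 22y^2 - 22y + 2618. Dividing through by 22 gives the monic gcd y^2 - y + 119.
Then lcm(f, g) = f·g / gcd(f, g); expanding and making the result monic gives the answer.

y^4 - y^3 - 2y^2 + 121y - 14399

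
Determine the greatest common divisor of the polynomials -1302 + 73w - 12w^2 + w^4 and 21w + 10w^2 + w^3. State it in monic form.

By polynomial division,
  w^4 - 12w^2 + 73w - 1302 = (w - 10)(w^3 + 10w^2 + 21w) + (67w^2 + 283w - 1302)
  w^3 + 10w^2 + 21w = ((1/67)w + 387/4489)(67w^2 + 283w - 1302) + ((71982/4489)w + 503874/4489)
  67w^2 + 283w - 1302 = ((300763/71982)w - 4489/387)((71982/4489)w + 503874/4489) + (0)
Last nonzero remainder: (71982/4489)w + 503874/4489. Dividing through by 71982/4489 gives the monic gcd w + 7.

7 + w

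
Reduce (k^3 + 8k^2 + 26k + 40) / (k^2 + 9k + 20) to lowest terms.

(k^2 + 4k + 10)/(k + 5)

Euclidean algorithm in ℚ[k]:
  k^3 + 8k^2 + 26k + 40 = (k - 1)(k^2 + 9k + 20) + (15k + 60)
  k^2 + 9k + 20 = ((1/15)k + 1/3)(15k + 60) + (0)
Last nonzero remainder: 15k + 60. Dividing through by 15 gives the monic gcd k + 4.
Cancel k + 4 from numerator and denominator to get the reduced form.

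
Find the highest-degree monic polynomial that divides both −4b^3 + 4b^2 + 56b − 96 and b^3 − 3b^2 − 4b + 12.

b^2 − 5b + 6

Repeated division with remainder:
  −4b^3 + 4b^2 + 56b − 96 = (−4)(b^3 − 3b^2 − 4b + 12) + (−8b^2 + 40b − 48)
  b^3 − 3b^2 − 4b + 12 = (−(1/8)b − 1/4)(−8b^2 + 40b − 48) + (0)
Last nonzero remainder: −8b^2 + 40b − 48. Dividing through by −8 gives the monic gcd b^2 − 5b + 6.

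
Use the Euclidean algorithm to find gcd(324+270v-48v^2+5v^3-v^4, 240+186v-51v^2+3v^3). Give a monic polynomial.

By polynomial division,
  -v^4+5v^3-48v^2+270v+324 = (-(1/3)v-4)(3v^3-51v^2+186v+240) + (-190v^2+1094v+1284)
  3v^3-51v^2+186v+240 = (-(3/190)v+1602/9025)(-190v^2+1094v+1284) + ((109032/9025)v+109032/9025)
  -190v^2+1094v+1284 = (-(857375/54516)v+965675/9086)((109032/9025)v+109032/9025) + (0)
Last nonzero remainder: (109032/9025)v+109032/9025. Dividing through by 109032/9025 gives the monic gcd v+1.

1+v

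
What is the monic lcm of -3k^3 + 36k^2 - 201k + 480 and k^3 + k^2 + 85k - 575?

k^5 - 6k^4 + 110k^3 - 1138k^2 + 6745k - 18400

Repeated division with remainder:
  -3k^3 + 36k^2 - 201k + 480 = (-3)(k^3 + k^2 + 85k - 575) + (39k^2 + 54k - 1245)
  k^3 + k^2 + 85k - 575 = ((1/39)k - 5/507)(39k^2 + 54k - 1245) + ((19850/169)k - 99250/169)
  39k^2 + 54k - 1245 = ((6591/19850)k + 42081/19850)((19850/169)k - 99250/169) + (0)
Last nonzero remainder: (19850/169)k - 99250/169. Dividing through by 19850/169 gives the monic gcd k - 5.
Then lcm(f, g) = f·g / gcd(f, g); expanding and making the result monic gives the answer.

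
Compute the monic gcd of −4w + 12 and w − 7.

1

Apply the Euclidean algorithm:
  −4w + 12 = (−4)(w − 7) + (−16)
  w − 7 = (−(1/16)w + 7/16)(−16) + (0)
The last nonzero remainder is the constant −16, so the polynomials are coprime and gcd = 1.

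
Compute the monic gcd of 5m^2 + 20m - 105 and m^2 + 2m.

Repeated division with remainder:
  5m^2 + 20m - 105 = (5)(m^2 + 2m) + (10m - 105)
  m^2 + 2m = ((1/10)m + 5/4)(10m - 105) + (525/4)
  10m - 105 = ((8/105)m - 4/5)(525/4) + (0)
The last nonzero remainder is the constant 525/4, so the polynomials are coprime and gcd = 1.

1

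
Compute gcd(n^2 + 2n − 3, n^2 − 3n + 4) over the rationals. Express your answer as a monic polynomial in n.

1

By polynomial division,
  n^2 + 2n − 3 = (n^2 − 3n + 4) + (5n − 7)
  n^2 − 3n + 4 = ((1/5)n − 8/25)(5n − 7) + (44/25)
  5n − 7 = ((125/44)n − 175/44)(44/25) + (0)
The last nonzero remainder is the constant 44/25, so the polynomials are coprime and gcd = 1.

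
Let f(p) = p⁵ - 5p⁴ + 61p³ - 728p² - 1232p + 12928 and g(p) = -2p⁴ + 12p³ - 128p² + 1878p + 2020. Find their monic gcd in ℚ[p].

Euclidean algorithm in ℚ[p]:
  p⁵ - 5p⁴ + 61p³ - 728p² - 1232p + 12928 = (-(1/2)p - 1/2)(-2p⁴ + 12p³ - 128p² + 1878p + 2020) + (3p³ + 147p² + 717p + 13938)
  -2p⁴ + 12p³ - 128p² + 1878p + 2020 = (-(2/3)p + 110/3)(3p³ + 147p² + 717p + 13938) + (-5040p² - 15120p - 509040)
  3p³ + 147p² + 717p + 13938 = (-(1/1680)p - 23/840)(-5040p² - 15120p - 509040) + (0)
Last nonzero remainder: -5040p² - 15120p - 509040. Dividing through by -5040 gives the monic gcd p² + 3p + 101.

p² + 3p + 101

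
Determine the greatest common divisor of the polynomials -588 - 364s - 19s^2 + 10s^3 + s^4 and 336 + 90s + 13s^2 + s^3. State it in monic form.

7 + s

By polynomial division,
  s^4 + 10s^3 - 19s^2 - 364s - 588 = (s - 3)(s^3 + 13s^2 + 90s + 336) + (-70s^2 - 430s + 420)
  s^3 + 13s^2 + 90s + 336 = (-(1/70)s - 24/245)(-70s^2 - 430s + 420) + ((2640/49)s + 2640/7)
  -70s^2 - 430s + 420 = (-(343/264)s + 49/44)((2640/49)s + 2640/7) + (0)
Last nonzero remainder: (2640/49)s + 2640/7. Dividing through by 2640/49 gives the monic gcd s + 7.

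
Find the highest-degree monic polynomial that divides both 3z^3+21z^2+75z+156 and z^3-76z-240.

z+4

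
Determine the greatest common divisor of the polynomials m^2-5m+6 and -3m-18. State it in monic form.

1

Euclidean algorithm in ℚ[m]:
  m^2-5m+6 = (-(1/3)m+11/3)(-3m-18) + (72)
  -3m-18 = (-(1/24)m-1/4)(72) + (0)
The last nonzero remainder is the constant 72, so the polynomials are coprime and gcd = 1.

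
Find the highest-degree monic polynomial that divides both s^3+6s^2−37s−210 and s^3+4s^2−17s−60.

s+5

Repeated division with remainder:
  s^3+6s^2−37s−210 = (s^3+4s^2−17s−60) + (2s^2−20s−150)
  s^3+4s^2−17s−60 = ((1/2)s+7)(2s^2−20s−150) + (198s+990)
  2s^2−20s−150 = ((1/99)s−5/33)(198s+990) + (0)
Last nonzero remainder: 198s+990. Dividing through by 198 gives the monic gcd s+5.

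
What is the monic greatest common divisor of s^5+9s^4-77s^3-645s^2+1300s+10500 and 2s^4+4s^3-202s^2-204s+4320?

s^2+s-30

Apply the Euclidean algorithm:
  s^5+9s^4-77s^3-645s^2+1300s+10500 = ((1/2)s+7/2)(2s^4+4s^3-202s^2-204s+4320) + (10s^3+164s^2-146s-4620)
  2s^4+4s^3-202s^2-204s+4320 = ((1/5)s-72/25)(10s^3+164s^2-146s-4620) + ((7488/25)s^2+(7488/25)s-44928/5)
  10s^3+164s^2-146s-4620 = ((125/3744)s+1925/3744)((7488/25)s^2+(7488/25)s-44928/5) + (0)
Last nonzero remainder: (7488/25)s^2+(7488/25)s-44928/5. Dividing through by 7488/25 gives the monic gcd s^2+s-30.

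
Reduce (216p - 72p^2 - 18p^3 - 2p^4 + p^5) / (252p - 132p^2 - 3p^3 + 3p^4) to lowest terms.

Apply the Euclidean algorithm:
  p^5 - 2p^4 - 18p^3 - 72p^2 + 216p = ((1/3)p - 1/3)(3p^4 - 3p^3 - 132p^2 + 252p) + (25p^3 - 200p^2 + 300p)
  3p^4 - 3p^3 - 132p^2 + 252p = ((3/25)p + 21/25)(25p^3 - 200p^2 + 300p) + (0)
Last nonzero remainder: 25p^3 - 200p^2 + 300p. Dividing through by 25 gives the monic gcd p^3 - 8p^2 + 12p.
Cancel p^3 - 8p^2 + 12p from numerator and denominator to get the reduced form.

(18 + 6p + p^2)/(21 + 3p)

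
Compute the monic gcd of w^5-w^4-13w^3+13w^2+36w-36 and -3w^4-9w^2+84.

Euclidean algorithm in ℚ[w]:
  w^5-w^4-13w^3+13w^2+36w-36 = (-(1/3)w+1/3)(-3w^4-9w^2+84) + (-16w^3+16w^2+64w-64)
  -3w^4-9w^2+84 = ((3/16)w+3/16)(-16w^3+16w^2+64w-64) + (-24w^2+96)
  -16w^3+16w^2+64w-64 = ((2/3)w-2/3)(-24w^2+96) + (0)
Last nonzero remainder: -24w^2+96. Dividing through by -24 gives the monic gcd w^2-4.

w^2-4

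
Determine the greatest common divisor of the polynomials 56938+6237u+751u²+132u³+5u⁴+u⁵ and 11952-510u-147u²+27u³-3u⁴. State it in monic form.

Repeated division with remainder:
  u⁵+5u⁴+132u³+751u²+6237u+56938 = (-(1/3)u-14/3)(-3u⁴+27u³-147u²-510u+11952) + (209u³-105u²+7841u+112714)
  -3u⁴+27u³-147u²-510u+11952 = (-(3/209)u+5328/43681)(209u³-105u²+7841u+112714) + (-(945360/43681)u²+(6617520/43681)u-78464880/43681)
  209u³-105u²+7841u+112714 = (-(9129329/945360)u-29659399/472680)(-(945360/43681)u²+(6617520/43681)u-78464880/43681) + (0)
Last nonzero remainder: -(945360/43681)u²+(6617520/43681)u-78464880/43681. Dividing through by -945360/43681 gives the monic gcd u²-7u+83.

83-7u+u²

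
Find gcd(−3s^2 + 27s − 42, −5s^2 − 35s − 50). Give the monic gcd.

1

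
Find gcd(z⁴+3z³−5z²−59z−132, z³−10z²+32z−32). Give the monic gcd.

z−4

Apply the Euclidean algorithm:
  z⁴+3z³−5z²−59z−132 = (z+13)(z³−10z²+32z−32) + (93z²−443z+284)
  z³−10z²+32z−32 = ((1/93)z−487/8649)(93z²−443z+284) + ((34615/8649)z−138460/8649)
  93z²−443z+284 = ((804357/34615)z−614079/34615)((34615/8649)z−138460/8649) + (0)
Last nonzero remainder: (34615/8649)z−138460/8649. Dividing through by 34615/8649 gives the monic gcd z−4.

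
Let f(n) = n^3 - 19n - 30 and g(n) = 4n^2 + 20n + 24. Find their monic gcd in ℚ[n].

n^2 + 5n + 6

Euclidean algorithm in ℚ[n]:
  n^3 - 19n - 30 = ((1/4)n - 5/4)(4n^2 + 20n + 24) + (0)
Last nonzero remainder: 4n^2 + 20n + 24. Dividing through by 4 gives the monic gcd n^2 + 5n + 6.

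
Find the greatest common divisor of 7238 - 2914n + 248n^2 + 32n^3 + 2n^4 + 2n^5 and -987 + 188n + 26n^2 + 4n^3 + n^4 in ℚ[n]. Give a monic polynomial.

329 + 47n + 7n^2 + n^3

Apply the Euclidean algorithm:
  2n^5 + 2n^4 + 32n^3 + 248n^2 - 2914n + 7238 = (2n - 6)(n^4 + 4n^3 + 26n^2 + 188n - 987) + (4n^3 + 28n^2 + 188n + 1316)
  n^4 + 4n^3 + 26n^2 + 188n - 987 = ((1/4)n - 3/4)(4n^3 + 28n^2 + 188n + 1316) + (0)
Last nonzero remainder: 4n^3 + 28n^2 + 188n + 1316. Dividing through by 4 gives the monic gcd n^3 + 7n^2 + 47n + 329.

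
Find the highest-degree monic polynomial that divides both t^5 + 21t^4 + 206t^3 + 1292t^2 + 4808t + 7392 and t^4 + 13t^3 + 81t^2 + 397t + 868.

Apply the Euclidean algorithm:
  t^5 + 21t^4 + 206t^3 + 1292t^2 + 4808t + 7392 = (t + 8)(t^4 + 13t^3 + 81t^2 + 397t + 868) + (21t^3 + 247t^2 + 764t + 448)
  t^4 + 13t^3 + 81t^2 + 397t + 868 = ((1/21)t + 26/441)(21t^3 + 247t^2 + 764t + 448) + ((13255/441)t^2 + (145805/441)t + 53020/63)
  21t^3 + 247t^2 + 764t + 448 = ((9261/13255)t + 7056/13255)((13255/441)t^2 + (145805/441)t + 53020/63) + (0)
Last nonzero remainder: (13255/441)t^2 + (145805/441)t + 53020/63. Dividing through by 13255/441 gives the monic gcd t^2 + 11t + 28.

t^2 + 11t + 28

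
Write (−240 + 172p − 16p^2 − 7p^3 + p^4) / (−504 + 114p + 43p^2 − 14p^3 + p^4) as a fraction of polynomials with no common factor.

Euclidean algorithm in ℚ[p]:
  p^4 − 7p^3 − 16p^2 + 172p − 240 = (p^4 − 14p^3 + 43p^2 + 114p − 504) + (7p^3 − 59p^2 + 58p + 264)
  p^4 − 14p^3 + 43p^2 + 114p − 504 = ((1/7)p − 39/49)(7p^3 − 59p^2 + 58p + 264) + (−(600/49)p^2 + (6000/49)p − 14400/49)
  7p^3 − 59p^2 + 58p + 264 = (−(343/600)p − 539/600)(−(600/49)p^2 + (6000/49)p − 14400/49) + (0)
Last nonzero remainder: −(600/49)p^2 + (6000/49)p − 14400/49. Dividing through by −600/49 gives the monic gcd p^2 − 10p + 24.
Cancel p^2 − 10p + 24 from numerator and denominator to get the reduced form.

(−10 + 3p + p^2)/(−21 − 4p + p^2)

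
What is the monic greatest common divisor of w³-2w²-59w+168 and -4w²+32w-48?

By polynomial division,
  w³-2w²-59w+168 = (-(1/4)w-3/2)(-4w²+32w-48) + (-23w+96)
  -4w²+32w-48 = ((4/23)w-352/529)(-23w+96) + (8400/529)
  -23w+96 = (-(12167/8400)w+1058/175)(8400/529) + (0)
The last nonzero remainder is the constant 8400/529, so the polynomials are coprime and gcd = 1.

1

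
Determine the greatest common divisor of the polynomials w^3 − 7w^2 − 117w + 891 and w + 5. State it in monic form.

By polynomial division,
  w^3 − 7w^2 − 117w + 891 = (w^2 − 12w − 57)(w + 5) + (1176)
  w + 5 = ((1/1176)w + 5/1176)(1176) + (0)
The last nonzero remainder is the constant 1176, so the polynomials are coprime and gcd = 1.

1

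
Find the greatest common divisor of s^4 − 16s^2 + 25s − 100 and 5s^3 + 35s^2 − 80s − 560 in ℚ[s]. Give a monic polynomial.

Euclidean algorithm in ℚ[s]:
  s^4 − 16s^2 + 25s − 100 = ((1/5)s − 7/5)(5s^3 + 35s^2 − 80s − 560) + (49s^2 + 25s − 884)
  5s^3 + 35s^2 − 80s − 560 = ((5/49)s + 1590/2401)(49s^2 + 25s − 884) + (−(15250/2401)s + 61000/2401)
  49s^2 + 25s − 884 = (−(117649/15250)s − 530621/15250)(−(15250/2401)s + 61000/2401) + (0)
Last nonzero remainder: −(15250/2401)s + 61000/2401. Dividing through by −15250/2401 gives the monic gcd s − 4.

s − 4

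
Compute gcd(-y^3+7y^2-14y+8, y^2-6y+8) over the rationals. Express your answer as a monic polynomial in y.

Repeated division with remainder:
  -y^3+7y^2-14y+8 = (-y+1)(y^2-6y+8) + (0)
The last nonzero remainder y^2-6y+8 is already monic.

y^2-6y+8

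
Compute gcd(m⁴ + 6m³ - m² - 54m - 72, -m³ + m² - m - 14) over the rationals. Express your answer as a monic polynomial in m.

Euclidean algorithm in ℚ[m]:
  m⁴ + 6m³ - m² - 54m - 72 = (-m - 7)(-m³ + m² - m - 14) + (5m² - 75m - 170)
  -m³ + m² - m - 14 = (-(1/5)m - 14/5)(5m² - 75m - 170) + (-245m - 490)
  5m² - 75m - 170 = (-(1/49)m + 17/49)(-245m - 490) + (0)
Last nonzero remainder: -245m - 490. Dividing through by -245 gives the monic gcd m + 2.

m + 2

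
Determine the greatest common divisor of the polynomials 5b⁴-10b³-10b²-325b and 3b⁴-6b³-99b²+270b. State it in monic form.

Repeated division with remainder:
  5b⁴-10b³-10b²-325b = (5/3)(3b⁴-6b³-99b²+270b) + (155b²-775b)
  3b⁴-6b³-99b²+270b = ((3/155)b²+(9/155)b-54/155)(155b²-775b) + (0)
Last nonzero remainder: 155b²-775b. Dividing through by 155 gives the monic gcd b²-5b.

b²-5b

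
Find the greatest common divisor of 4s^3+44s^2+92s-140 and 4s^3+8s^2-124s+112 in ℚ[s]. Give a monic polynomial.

Euclidean algorithm in ℚ[s]:
  4s^3+44s^2+92s-140 = (4s^3+8s^2-124s+112) + (36s^2+216s-252)
  4s^3+8s^2-124s+112 = ((1/9)s-4/9)(36s^2+216s-252) + (0)
Last nonzero remainder: 36s^2+216s-252. Dividing through by 36 gives the monic gcd s^2+6s-7.

s^2+6s-7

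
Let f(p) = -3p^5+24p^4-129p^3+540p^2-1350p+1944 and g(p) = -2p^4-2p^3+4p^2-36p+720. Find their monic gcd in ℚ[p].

p^3-4p^2+18p-72

Euclidean algorithm in ℚ[p]:
  -3p^5+24p^4-129p^3+540p^2-1350p+1944 = ((3/2)p-27/2)(-2p^4-2p^3+4p^2-36p+720) + (-162p^3+648p^2-2916p+11664)
  -2p^4-2p^3+4p^2-36p+720 = ((1/81)p+5/81)(-162p^3+648p^2-2916p+11664) + (0)
Last nonzero remainder: -162p^3+648p^2-2916p+11664. Dividing through by -162 gives the monic gcd p^3-4p^2+18p-72.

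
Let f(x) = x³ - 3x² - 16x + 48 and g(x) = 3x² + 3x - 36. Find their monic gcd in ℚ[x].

Apply the Euclidean algorithm:
  x³ - 3x² - 16x + 48 = ((1/3)x - 4/3)(3x² + 3x - 36) + (0)
Last nonzero remainder: 3x² + 3x - 36. Dividing through by 3 gives the monic gcd x² + x - 12.

x² + x - 12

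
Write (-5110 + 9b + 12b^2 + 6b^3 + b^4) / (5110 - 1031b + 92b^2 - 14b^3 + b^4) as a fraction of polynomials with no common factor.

Apply the Euclidean algorithm:
  b^4 + 6b^3 + 12b^2 + 9b - 5110 = (b^4 - 14b^3 + 92b^2 - 1031b + 5110) + (20b^3 - 80b^2 + 1040b - 10220)
  b^4 - 14b^3 + 92b^2 - 1031b + 5110 = ((1/20)b - 1/2)(20b^3 - 80b^2 + 1040b - 10220) + (0)
Last nonzero remainder: 20b^3 - 80b^2 + 1040b - 10220. Dividing through by 20 gives the monic gcd b^3 - 4b^2 + 52b - 511.
Cancel b^3 - 4b^2 + 52b - 511 from numerator and denominator to get the reduced form.

(10 + b)/(-10 + b)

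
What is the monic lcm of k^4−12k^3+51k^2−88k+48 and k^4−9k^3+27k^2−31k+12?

Euclidean algorithm in ℚ[k]:
  k^4−12k^3+51k^2−88k+48 = (k^4−9k^3+27k^2−31k+12) + (−3k^3+24k^2−57k+36)
  k^4−9k^3+27k^2−31k+12 = (−(1/3)k+1/3)(−3k^3+24k^2−57k+36) + (0)
Last nonzero remainder: −3k^3+24k^2−57k+36. Dividing through by −3 gives the monic gcd k^3−8k^2+19k−12.
Then lcm(f, g) = f·g / gcd(f, g); expanding and making the result monic gives the answer.

k^5−13k^4+63k^3−139k^2+136k−48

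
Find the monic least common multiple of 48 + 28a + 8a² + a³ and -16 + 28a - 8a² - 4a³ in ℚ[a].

48 - 68a + 13a³ + 6a⁴ + a⁵

By polynomial division,
  a³ + 8a² + 28a + 48 = (-1/4)(-4a³ - 8a² + 28a - 16) + (6a² + 35a + 44)
  -4a³ - 8a² + 28a - 16 = (-(2/3)a + 23/9)(6a² + 35a + 44) + (-(289/9)a - 1156/9)
  6a² + 35a + 44 = (-(54/289)a - 99/289)(-(289/9)a - 1156/9) + (0)
Last nonzero remainder: -(289/9)a - 1156/9. Dividing through by -289/9 gives the monic gcd a + 4.
Then lcm(f, g) = f·g / gcd(f, g); expanding and making the result monic gives the answer.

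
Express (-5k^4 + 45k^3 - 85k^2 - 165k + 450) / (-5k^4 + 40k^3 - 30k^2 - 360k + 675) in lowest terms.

Apply the Euclidean algorithm:
  -5k^4 + 45k^3 - 85k^2 - 165k + 450 = (-5k^4 + 40k^3 - 30k^2 - 360k + 675) + (5k^3 - 55k^2 + 195k - 225)
  -5k^4 + 40k^3 - 30k^2 - 360k + 675 = (-k - 3)(5k^3 - 55k^2 + 195k - 225) + (0)
Last nonzero remainder: 5k^3 - 55k^2 + 195k - 225. Dividing through by 5 gives the monic gcd k^3 - 11k^2 + 39k - 45.
Cancel k^3 - 11k^2 + 39k - 45 from numerator and denominator to get the reduced form.

(k + 2)/(k + 3)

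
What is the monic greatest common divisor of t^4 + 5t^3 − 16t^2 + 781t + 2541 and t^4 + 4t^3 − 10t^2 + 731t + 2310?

t^3 − 6t^2 + 50t + 231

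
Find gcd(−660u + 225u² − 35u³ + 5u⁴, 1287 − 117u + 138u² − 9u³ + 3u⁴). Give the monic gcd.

By polynomial division,
  5u⁴ − 35u³ + 225u² − 660u = (5/3)(3u⁴ − 9u³ + 138u² − 117u + 1287) + (−20u³ − 5u² − 465u − 2145)
  3u⁴ − 9u³ + 138u² − 117u + 1287 = (−(3/20)u + 39/80)(−20u³ − 5u² − 465u − 2145) + ((1131/16)u² − (3393/16)u + 37323/16)
  −20u³ − 5u² − 465u − 2145 = (−(320/1131)u − 80/87)((1131/16)u² − (3393/16)u + 37323/16) + (0)
Last nonzero remainder: (1131/16)u² − (3393/16)u + 37323/16. Dividing through by 1131/16 gives the monic gcd u² − 3u + 33.

33 − 3u + u²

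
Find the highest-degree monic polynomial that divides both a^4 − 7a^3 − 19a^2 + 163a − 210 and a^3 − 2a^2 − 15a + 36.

a − 3

Apply the Euclidean algorithm:
  a^4 − 7a^3 − 19a^2 + 163a − 210 = (a − 5)(a^3 − 2a^2 − 15a + 36) + (−14a^2 + 52a − 30)
  a^3 − 2a^2 − 15a + 36 = (−(1/14)a − 6/49)(−14a^2 + 52a − 30) + (−(528/49)a + 1584/49)
  −14a^2 + 52a − 30 = ((343/264)a − 245/264)(−(528/49)a + 1584/49) + (0)
Last nonzero remainder: −(528/49)a + 1584/49. Dividing through by −528/49 gives the monic gcd a − 3.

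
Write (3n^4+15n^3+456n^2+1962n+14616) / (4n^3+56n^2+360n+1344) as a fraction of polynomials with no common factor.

(3n^2−3n+348)/(4n+32)

Euclidean algorithm in ℚ[n]:
  3n^4+15n^3+456n^2+1962n+14616 = ((3/4)n−27/4)(4n^3+56n^2+360n+1344) + (564n^2+3384n+23688)
  4n^3+56n^2+360n+1344 = ((1/141)n+8/141)(564n^2+3384n+23688) + (0)
Last nonzero remainder: 564n^2+3384n+23688. Dividing through by 564 gives the monic gcd n^2+6n+42.
Cancel n^2+6n+42 from numerator and denominator to get the reduced form.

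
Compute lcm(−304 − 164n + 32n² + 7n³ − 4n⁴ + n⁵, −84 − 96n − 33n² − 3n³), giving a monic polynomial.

−2128 − 1452n + 60n² + 81n³ − 21n⁴ + 3n⁵ + n⁶

Repeated division with remainder:
  n⁵ − 4n⁴ + 7n³ + 32n² − 164n − 304 = (−(1/3)n² + 5n − 140/3)(−3n³ − 33n² − 96n − 84) + (−1056n² − 4224n − 4224)
  −3n³ − 33n² − 96n − 84 = ((1/352)n + 7/352)(−1056n² − 4224n − 4224) + (0)
Last nonzero remainder: −1056n² − 4224n − 4224. Dividing through by −1056 gives the monic gcd n² + 4n + 4.
Then lcm(f, g) = f·g / gcd(f, g); expanding and making the result monic gives the answer.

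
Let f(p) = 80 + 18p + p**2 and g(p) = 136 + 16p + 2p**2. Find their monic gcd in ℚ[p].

Apply the Euclidean algorithm:
  p**2 + 18p + 80 = (1/2)(2p**2 + 16p + 136) + (10p + 12)
  2p**2 + 16p + 136 = ((1/5)p + 34/25)(10p + 12) + (2992/25)
  10p + 12 = ((125/1496)p + 75/748)(2992/25) + (0)
The last nonzero remainder is the constant 2992/25, so the polynomials are coprime and gcd = 1.

1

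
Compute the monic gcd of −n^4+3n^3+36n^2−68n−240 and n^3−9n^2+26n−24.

n−4

Repeated division with remainder:
  −n^4+3n^3+36n^2−68n−240 = (−n−6)(n^3−9n^2+26n−24) + (8n^2+64n−384)
  n^3−9n^2+26n−24 = ((1/8)n−17/8)(8n^2+64n−384) + (210n−840)
  8n^2+64n−384 = ((4/105)n+16/35)(210n−840) + (0)
Last nonzero remainder: 210n−840. Dividing through by 210 gives the monic gcd n−4.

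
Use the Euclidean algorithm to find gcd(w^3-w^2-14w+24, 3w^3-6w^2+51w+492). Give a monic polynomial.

w+4

Apply the Euclidean algorithm:
  w^3-w^2-14w+24 = (1/3)(3w^3-6w^2+51w+492) + (w^2-31w-140)
  3w^3-6w^2+51w+492 = (3w+87)(w^2-31w-140) + (3168w+12672)
  w^2-31w-140 = ((1/3168)w-35/3168)(3168w+12672) + (0)
Last nonzero remainder: 3168w+12672. Dividing through by 3168 gives the monic gcd w+4.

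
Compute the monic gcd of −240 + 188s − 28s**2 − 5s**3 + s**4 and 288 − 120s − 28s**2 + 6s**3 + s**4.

Apply the Euclidean algorithm:
  s**4 − 5s**3 − 28s**2 + 188s − 240 = (s**4 + 6s**3 − 28s**2 − 120s + 288) + (−11s**3 + 308s − 528)
  s**4 + 6s**3 − 28s**2 − 120s + 288 = (−(1/11)s − 6/11)(−11s**3 + 308s − 528) + (0)
Last nonzero remainder: −11s**3 + 308s − 528. Dividing through by −11 gives the monic gcd s**3 − 28s + 48.

48 − 28s + s**3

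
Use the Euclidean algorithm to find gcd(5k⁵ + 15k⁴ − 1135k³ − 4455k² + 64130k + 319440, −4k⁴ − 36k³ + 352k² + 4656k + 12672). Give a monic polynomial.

By polynomial division,
  5k⁵ + 15k⁴ − 1135k³ − 4455k² + 64130k + 319440 = (−(5/4)k + 15/2)(−4k⁴ − 36k³ + 352k² + 4656k + 12672) + (−425k³ − 1275k² + 45050k + 224400)
  −4k⁴ − 36k³ + 352k² + 4656k + 12672 = ((4/425)k + 24/425)(−425k³ − 1275k² + 45050k + 224400) + (0)
Last nonzero remainder: −425k³ − 1275k² + 45050k + 224400. Dividing through by −425 gives the monic gcd k³ + 3k² − 106k − 528.

k³ + 3k² − 106k − 528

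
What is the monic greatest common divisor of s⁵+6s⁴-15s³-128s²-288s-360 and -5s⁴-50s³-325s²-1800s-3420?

By polynomial division,
  s⁵+6s⁴-15s³-128s²-288s-360 = (-(1/5)s+4/5)(-5s⁴-50s³-325s²-1800s-3420) + (-40s³-228s²+468s+2376)
  -5s⁴-50s³-325s²-1800s-3420 = ((1/8)s+43/80)(-40s³-228s²+468s+2376) + (-(5219/20)s²-(46971/20)s-46971/10)
  -40s³-228s²+468s+2376 = ((800/5219)s-2640/5219)(-(5219/20)s²-(46971/20)s-46971/10) + (0)
Last nonzero remainder: -(5219/20)s²-(46971/20)s-46971/10. Dividing through by -5219/20 gives the monic gcd s²+9s+18.

s²+9s+18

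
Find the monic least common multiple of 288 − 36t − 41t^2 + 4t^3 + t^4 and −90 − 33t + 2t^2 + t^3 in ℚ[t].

−8640 + 792t + 1554t^2 − 115t^3 − 75t^4 + 3t^5 + t^6

Repeated division with remainder:
  t^4 + 4t^3 − 41t^2 − 36t + 288 = (t + 2)(t^3 + 2t^2 − 33t − 90) + (−12t^2 + 120t + 468)
  t^3 + 2t^2 − 33t − 90 = (−(1/12)t − 1)(−12t^2 + 120t + 468) + (126t + 378)
  −12t^2 + 120t + 468 = (−(2/21)t + 26/21)(126t + 378) + (0)
Last nonzero remainder: 126t + 378. Dividing through by 126 gives the monic gcd t + 3.
Then lcm(f, g) = f·g / gcd(f, g); expanding and making the result monic gives the answer.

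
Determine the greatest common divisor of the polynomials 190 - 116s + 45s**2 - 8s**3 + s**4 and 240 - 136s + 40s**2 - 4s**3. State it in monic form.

10 - 4s + s**2

Apply the Euclidean algorithm:
  s**4 - 8s**3 + 45s**2 - 116s + 190 = (-(1/4)s - 1/2)(-4s**3 + 40s**2 - 136s + 240) + (31s**2 - 124s + 310)
  -4s**3 + 40s**2 - 136s + 240 = (-(4/31)s + 24/31)(31s**2 - 124s + 310) + (0)
Last nonzero remainder: 31s**2 - 124s + 310. Dividing through by 31 gives the monic gcd s**2 - 4s + 10.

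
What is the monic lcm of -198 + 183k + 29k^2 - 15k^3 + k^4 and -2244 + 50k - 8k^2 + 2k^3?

Apply the Euclidean algorithm:
  k^4 - 15k^3 + 29k^2 + 183k - 198 = ((1/2)k - 11/2)(2k^3 - 8k^2 + 50k - 2244) + (-40k^2 + 1580k - 12540)
  2k^3 - 8k^2 + 50k - 2244 = (-(1/20)k - 71/40)(-40k^2 + 1580k - 12540) + ((4455/2)k - 49005/2)
  -40k^2 + 1580k - 12540 = (-(16/891)k + 152/297)((4455/2)k - 49005/2) + (0)
Last nonzero remainder: (4455/2)k - 49005/2. Dividing through by 4455/2 gives the monic gcd k - 11.
Then lcm(f, g) = f·g / gcd(f, g); expanding and making the result monic gives the answer.

-20196 + 17280k + 4041k^2 - 1144k^3 + 26k^4 - 8k^5 + k^6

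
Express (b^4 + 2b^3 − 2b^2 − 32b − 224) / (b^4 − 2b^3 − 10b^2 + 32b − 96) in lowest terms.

(b^2 + 2b + 14)/(b^2 − 2b + 6)

By polynomial division,
  b^4 + 2b^3 − 2b^2 − 32b − 224 = (b^4 − 2b^3 − 10b^2 + 32b − 96) + (4b^3 + 8b^2 − 64b − 128)
  b^4 − 2b^3 − 10b^2 + 32b − 96 = ((1/4)b − 1)(4b^3 + 8b^2 − 64b − 128) + (14b^2 − 224)
  4b^3 + 8b^2 − 64b − 128 = ((2/7)b + 4/7)(14b^2 − 224) + (0)
Last nonzero remainder: 14b^2 − 224. Dividing through by 14 gives the monic gcd b^2 − 16.
Cancel b^2 − 16 from numerator and denominator to get the reduced form.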